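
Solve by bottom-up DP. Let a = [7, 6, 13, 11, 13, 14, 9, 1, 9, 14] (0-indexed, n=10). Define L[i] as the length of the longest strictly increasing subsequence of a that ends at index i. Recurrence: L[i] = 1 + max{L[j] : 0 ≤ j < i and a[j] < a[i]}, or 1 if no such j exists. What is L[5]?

4

   i    0    1    2    3    4    5    6    7    8    9
a[i]    7    6   13   11   13   14    9    1    9   14
L[i]    1    1    2    2    3    4    2    1    2    4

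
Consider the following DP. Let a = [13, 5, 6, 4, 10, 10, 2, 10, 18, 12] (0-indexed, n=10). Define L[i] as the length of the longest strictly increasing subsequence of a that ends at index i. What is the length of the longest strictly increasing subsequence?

4

   i    0    1    2    3    4    5    6    7    8    9
a[i]   13    5    6    4   10   10    2   10   18   12
L[i]    1    1    2    1    3    3    1    3    4    4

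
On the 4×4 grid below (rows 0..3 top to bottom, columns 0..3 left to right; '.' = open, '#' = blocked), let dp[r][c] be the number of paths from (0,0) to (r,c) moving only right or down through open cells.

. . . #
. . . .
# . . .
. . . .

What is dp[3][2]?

r\c   0   1   2   3
  0   1   1   1   0
  1   1   2   3   3
  2   0   2   5   8
  3   0   2   7  15

7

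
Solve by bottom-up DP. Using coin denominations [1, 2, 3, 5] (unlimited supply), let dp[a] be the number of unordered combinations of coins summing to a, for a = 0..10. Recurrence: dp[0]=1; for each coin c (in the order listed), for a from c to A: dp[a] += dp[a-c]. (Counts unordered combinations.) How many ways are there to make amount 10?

20

after  coin     0     1     2     3     4     5     6     7     8     9    10
          1     1     1     1     1     1     1     1     1     1     1     1
          2     1     1     2     2     3     3     4     4     5     5     6
          3     1     1     2     3     4     5     7     8    10    12    14
          5     1     1     2     3     4     6     8    10    13    16    20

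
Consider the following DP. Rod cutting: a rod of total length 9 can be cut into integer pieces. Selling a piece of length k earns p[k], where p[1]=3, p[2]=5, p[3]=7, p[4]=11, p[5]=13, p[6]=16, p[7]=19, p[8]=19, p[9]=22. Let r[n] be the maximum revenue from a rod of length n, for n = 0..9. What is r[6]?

   n    0    1    2    3    4    5    6    7    8    9
r[n]    0    3    6    9   12   15   18   21   24   27

18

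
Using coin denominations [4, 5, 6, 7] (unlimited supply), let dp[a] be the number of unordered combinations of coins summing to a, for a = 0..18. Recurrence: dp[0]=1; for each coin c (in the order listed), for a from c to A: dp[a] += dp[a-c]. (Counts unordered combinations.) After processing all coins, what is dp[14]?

3

after  coin     0     1     2     3     4     5     6     7     8     9    10    11    12    13    14    15    16    17    18
          4     1     0     0     0     1     0     0     0     1     0     0     0     1     0     0     0     1     0     0
          5     1     0     0     0     1     1     0     0     1     1     1     0     1     1     1     1     1     1     1
          6     1     0     0     0     1     1     1     0     1     1     2     1     2     1     2     2     3     2     3
          7     1     0     0     0     1     1     1     1     1     1     2     2     3     2     3     3     4     4     5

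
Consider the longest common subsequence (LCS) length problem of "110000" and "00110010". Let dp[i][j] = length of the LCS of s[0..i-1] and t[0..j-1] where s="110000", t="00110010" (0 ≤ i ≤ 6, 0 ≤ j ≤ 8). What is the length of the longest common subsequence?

5

   ''  0  0  1  1  0  0  1  0
''  0  0  0  0  0  0  0  0  0
 1  0  0  0  1  1  1  1  1  1
 1  0  0  0  1  2  2  2  2  2
 0  0  1  1  1  2  3  3  3  3
 0  0  1  2  2  2  3  4  4  4
 0  0  1  2  2  2  3  4  4  5
 0  0  1  2  2  2  3  4  4  5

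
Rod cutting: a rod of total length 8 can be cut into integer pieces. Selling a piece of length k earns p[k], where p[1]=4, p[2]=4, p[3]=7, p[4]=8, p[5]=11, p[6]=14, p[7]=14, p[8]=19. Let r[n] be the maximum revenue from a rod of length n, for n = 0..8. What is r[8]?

32

   n    0    1    2    3    4    5    6    7    8
r[n]    0    4    8   12   16   20   24   28   32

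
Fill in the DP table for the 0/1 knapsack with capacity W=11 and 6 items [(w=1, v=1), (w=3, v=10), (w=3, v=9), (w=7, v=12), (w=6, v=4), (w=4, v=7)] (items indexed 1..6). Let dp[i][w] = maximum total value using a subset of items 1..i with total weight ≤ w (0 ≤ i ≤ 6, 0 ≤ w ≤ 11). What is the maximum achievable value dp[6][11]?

i\w   0   1   2   3   4   5   6   7   8   9  10  11
  0   0   0   0   0   0   0   0   0   0   0   0   0
  1   0   1   1   1   1   1   1   1   1   1   1   1
  2   0   1   1  10  11  11  11  11  11  11  11  11
  3   0   1   1  10  11  11  19  20  20  20  20  20
  4   0   1   1  10  11  11  19  20  20  20  22  23
  5   0   1   1  10  11  11  19  20  20  20  22  23
  6   0   1   1  10  11  11  19  20  20  20  26  27

27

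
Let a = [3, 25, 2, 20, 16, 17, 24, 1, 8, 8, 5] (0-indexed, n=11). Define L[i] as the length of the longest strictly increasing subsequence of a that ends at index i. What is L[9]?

2

   i    0    1    2    3    4    5    6    7    8    9   10
a[i]    3   25    2   20   16   17   24    1    8    8    5
L[i]    1    2    1    2    2    3    4    1    2    2    2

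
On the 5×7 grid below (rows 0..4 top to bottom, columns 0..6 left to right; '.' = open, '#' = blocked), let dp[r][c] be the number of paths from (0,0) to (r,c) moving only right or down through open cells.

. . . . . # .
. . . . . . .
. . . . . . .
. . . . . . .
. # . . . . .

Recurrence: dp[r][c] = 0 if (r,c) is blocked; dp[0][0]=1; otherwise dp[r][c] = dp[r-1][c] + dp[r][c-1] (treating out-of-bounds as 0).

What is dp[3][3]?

r\c   0   1   2   3   4   5   6
  0   1   1   1   1   1   0   0
  1   1   2   3   4   5   5   5
  2   1   3   6  10  15  20  25
  3   1   4  10  20  35  55  80
  4   1   0  10  30  65 120 200

20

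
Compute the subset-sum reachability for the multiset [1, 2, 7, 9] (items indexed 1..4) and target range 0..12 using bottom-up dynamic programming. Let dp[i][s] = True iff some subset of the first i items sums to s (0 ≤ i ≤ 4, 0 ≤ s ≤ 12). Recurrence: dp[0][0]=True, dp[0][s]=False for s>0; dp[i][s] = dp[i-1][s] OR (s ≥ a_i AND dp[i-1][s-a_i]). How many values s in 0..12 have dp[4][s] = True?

i\s   0   1   2   3   4   5   6   7   8   9  10  11  12
  0   T   F   F   F   F   F   F   F   F   F   F   F   F
  1   T   T   F   F   F   F   F   F   F   F   F   F   F
  2   T   T   T   T   F   F   F   F   F   F   F   F   F
  3   T   T   T   T   F   F   F   T   T   T   T   F   F
  4   T   T   T   T   F   F   F   T   T   T   T   T   T

10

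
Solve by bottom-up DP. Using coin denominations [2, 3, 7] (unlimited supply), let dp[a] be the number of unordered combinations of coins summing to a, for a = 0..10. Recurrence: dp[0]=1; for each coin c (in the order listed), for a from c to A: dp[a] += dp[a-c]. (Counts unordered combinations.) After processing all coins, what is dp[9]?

after  coin     0     1     2     3     4     5     6     7     8     9    10
          2     1     0     1     0     1     0     1     0     1     0     1
          3     1     0     1     1     1     1     2     1     2     2     2
          7     1     0     1     1     1     1     2     2     2     3     3

3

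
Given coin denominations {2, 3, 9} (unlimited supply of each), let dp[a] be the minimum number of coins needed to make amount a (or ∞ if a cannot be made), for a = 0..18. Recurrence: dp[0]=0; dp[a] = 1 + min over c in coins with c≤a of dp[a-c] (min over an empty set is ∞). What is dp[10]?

 a  0  1  2  3  4  5  6  7  8  9 10 11 12 13 14 15 16 17 18
dp  0  -  1  1  2  2  2  3  3  1  4  2  2  3  3  3  4  4  2
(- denotes ∞ / unreachable)

4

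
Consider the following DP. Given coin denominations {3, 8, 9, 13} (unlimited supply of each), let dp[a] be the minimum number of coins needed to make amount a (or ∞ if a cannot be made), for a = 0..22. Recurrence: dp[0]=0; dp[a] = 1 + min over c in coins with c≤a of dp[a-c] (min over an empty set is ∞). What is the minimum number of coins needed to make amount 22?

2

 a  0  1  2  3  4  5  6  7  8  9 10 11 12 13 14 15 16 17 18 19 20 21 22
dp  0  -  -  1  -  -  2  -  1  1  -  2  2  1  3  3  2  2  2  3  3  2  2
(- denotes ∞ / unreachable)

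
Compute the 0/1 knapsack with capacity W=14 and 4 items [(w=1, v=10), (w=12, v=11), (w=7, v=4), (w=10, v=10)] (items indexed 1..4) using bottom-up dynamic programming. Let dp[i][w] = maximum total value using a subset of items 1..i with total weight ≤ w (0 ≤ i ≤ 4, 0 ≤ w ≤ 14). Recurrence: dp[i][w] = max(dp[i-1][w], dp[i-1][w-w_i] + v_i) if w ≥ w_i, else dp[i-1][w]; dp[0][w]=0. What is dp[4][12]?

i\w   0   1   2   3   4   5   6   7   8   9  10  11  12  13  14
  0   0   0   0   0   0   0   0   0   0   0   0   0   0   0   0
  1   0  10  10  10  10  10  10  10  10  10  10  10  10  10  10
  2   0  10  10  10  10  10  10  10  10  10  10  10  11  21  21
  3   0  10  10  10  10  10  10  10  14  14  14  14  14  21  21
  4   0  10  10  10  10  10  10  10  14  14  14  20  20  21  21

20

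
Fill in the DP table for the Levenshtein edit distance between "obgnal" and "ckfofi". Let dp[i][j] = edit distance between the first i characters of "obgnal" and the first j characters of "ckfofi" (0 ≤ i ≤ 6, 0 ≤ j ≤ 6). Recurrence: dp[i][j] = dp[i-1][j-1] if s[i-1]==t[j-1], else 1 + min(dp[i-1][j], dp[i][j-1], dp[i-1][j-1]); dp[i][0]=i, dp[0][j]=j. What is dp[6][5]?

   ''  c  k  f  o  f  i
''  0  1  2  3  4  5  6
 o  1  1  2  3  3  4  5
 b  2  2  2  3  4  4  5
 g  3  3  3  3  4  5  5
 n  4  4  4  4  4  5  6
 a  5  5  5  5  5  5  6
 l  6  6  6  6  6  6  6

6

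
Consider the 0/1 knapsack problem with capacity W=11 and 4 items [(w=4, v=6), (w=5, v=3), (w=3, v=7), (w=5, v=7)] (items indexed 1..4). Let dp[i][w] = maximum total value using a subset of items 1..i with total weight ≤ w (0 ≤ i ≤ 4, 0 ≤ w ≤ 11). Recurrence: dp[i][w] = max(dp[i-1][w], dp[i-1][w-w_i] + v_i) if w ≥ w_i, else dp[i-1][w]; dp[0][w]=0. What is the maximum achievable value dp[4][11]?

i\w   0   1   2   3   4   5   6   7   8   9  10  11
  0   0   0   0   0   0   0   0   0   0   0   0   0
  1   0   0   0   0   6   6   6   6   6   6   6   6
  2   0   0   0   0   6   6   6   6   6   9   9   9
  3   0   0   0   7   7   7   7  13  13  13  13  13
  4   0   0   0   7   7   7   7  13  14  14  14  14

14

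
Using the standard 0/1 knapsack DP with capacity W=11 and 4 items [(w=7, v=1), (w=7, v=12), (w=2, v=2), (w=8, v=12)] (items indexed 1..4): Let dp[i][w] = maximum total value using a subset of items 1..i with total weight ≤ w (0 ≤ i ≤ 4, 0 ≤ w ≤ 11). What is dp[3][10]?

i\w   0   1   2   3   4   5   6   7   8   9  10  11
  0   0   0   0   0   0   0   0   0   0   0   0   0
  1   0   0   0   0   0   0   0   1   1   1   1   1
  2   0   0   0   0   0   0   0  12  12  12  12  12
  3   0   0   2   2   2   2   2  12  12  14  14  14
  4   0   0   2   2   2   2   2  12  12  14  14  14

14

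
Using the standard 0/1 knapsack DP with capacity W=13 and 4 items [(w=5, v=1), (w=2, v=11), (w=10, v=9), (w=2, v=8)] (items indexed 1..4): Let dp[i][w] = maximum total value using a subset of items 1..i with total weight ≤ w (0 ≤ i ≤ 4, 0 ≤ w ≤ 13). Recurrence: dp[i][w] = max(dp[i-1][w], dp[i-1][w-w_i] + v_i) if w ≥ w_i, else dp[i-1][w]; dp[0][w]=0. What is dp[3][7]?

12

i\w   0   1   2   3   4   5   6   7   8   9  10  11  12  13
  0   0   0   0   0   0   0   0   0   0   0   0   0   0   0
  1   0   0   0   0   0   1   1   1   1   1   1   1   1   1
  2   0   0  11  11  11  11  11  12  12  12  12  12  12  12
  3   0   0  11  11  11  11  11  12  12  12  12  12  20  20
  4   0   0  11  11  19  19  19  19  19  20  20  20  20  20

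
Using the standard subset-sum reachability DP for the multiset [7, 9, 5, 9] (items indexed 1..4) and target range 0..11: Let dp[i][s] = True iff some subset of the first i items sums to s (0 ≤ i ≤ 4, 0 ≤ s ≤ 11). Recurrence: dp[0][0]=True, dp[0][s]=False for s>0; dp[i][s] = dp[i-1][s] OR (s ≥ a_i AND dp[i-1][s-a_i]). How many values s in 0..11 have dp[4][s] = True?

4

i\s   0   1   2   3   4   5   6   7   8   9  10  11
  0   T   F   F   F   F   F   F   F   F   F   F   F
  1   T   F   F   F   F   F   F   T   F   F   F   F
  2   T   F   F   F   F   F   F   T   F   T   F   F
  3   T   F   F   F   F   T   F   T   F   T   F   F
  4   T   F   F   F   F   T   F   T   F   T   F   F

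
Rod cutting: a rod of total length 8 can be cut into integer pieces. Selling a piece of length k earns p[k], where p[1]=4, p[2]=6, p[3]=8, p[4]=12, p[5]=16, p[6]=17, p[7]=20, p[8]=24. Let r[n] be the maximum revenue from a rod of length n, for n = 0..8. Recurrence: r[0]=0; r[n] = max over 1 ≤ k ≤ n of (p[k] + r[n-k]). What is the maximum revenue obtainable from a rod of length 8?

   n    0    1    2    3    4    5    6    7    8
r[n]    0    4    8   12   16   20   24   28   32

32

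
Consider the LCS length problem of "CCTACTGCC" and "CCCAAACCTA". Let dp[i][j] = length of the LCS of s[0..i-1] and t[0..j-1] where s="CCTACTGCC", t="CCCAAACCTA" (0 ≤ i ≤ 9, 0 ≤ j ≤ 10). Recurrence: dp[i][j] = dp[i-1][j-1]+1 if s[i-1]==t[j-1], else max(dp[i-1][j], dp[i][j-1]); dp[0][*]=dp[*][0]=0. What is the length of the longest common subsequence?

   ''  C  C  C  A  A  A  C  C  T  A
''  0  0  0  0  0  0  0  0  0  0  0
 C  0  1  1  1  1  1  1  1  1  1  1
 C  0  1  2  2  2  2  2  2  2  2  2
 T  0  1  2  2  2  2  2  2  2  3  3
 A  0  1  2  2  3  3  3  3  3  3  4
 C  0  1  2  3  3  3  3  4  4  4  4
 T  0  1  2  3  3  3  3  4  4  5  5
 G  0  1  2  3  3  3  3  4  4  5  5
 C  0  1  2  3  3  3  3  4  5  5  5
 C  0  1  2  3  3  3  3  4  5  5  5

5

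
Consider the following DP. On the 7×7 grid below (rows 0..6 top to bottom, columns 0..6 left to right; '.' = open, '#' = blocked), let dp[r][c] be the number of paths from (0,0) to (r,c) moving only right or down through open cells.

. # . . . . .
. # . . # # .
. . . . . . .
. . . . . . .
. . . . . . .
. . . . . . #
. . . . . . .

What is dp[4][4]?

r\c   0   1   2   3   4   5   6
  0   1   0   0   0   0   0   0
  1   1   0   0   0   0   0   0
  2   1   1   1   1   1   1   1
  3   1   2   3   4   5   6   7
  4   1   3   6  10  15  21  28
  5   1   4  10  20  35  56   0
  6   1   5  15  35  70 126 126

15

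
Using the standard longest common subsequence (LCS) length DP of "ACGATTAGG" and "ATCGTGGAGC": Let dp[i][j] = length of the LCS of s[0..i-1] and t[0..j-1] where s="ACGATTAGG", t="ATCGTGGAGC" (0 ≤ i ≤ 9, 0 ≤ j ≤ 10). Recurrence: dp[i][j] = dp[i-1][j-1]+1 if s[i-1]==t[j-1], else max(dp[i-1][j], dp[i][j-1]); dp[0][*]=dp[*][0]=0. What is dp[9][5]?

   ''  A  T  C  G  T  G  G  A  G  C
''  0  0  0  0  0  0  0  0  0  0  0
 A  0  1  1  1  1  1  1  1  1  1  1
 C  0  1  1  2  2  2  2  2  2  2  2
 G  0  1  1  2  3  3  3  3  3  3  3
 A  0  1  1  2  3  3  3  3  4  4  4
 T  0  1  2  2  3  4  4  4  4  4  4
 T  0  1  2  2  3  4  4  4  4  4  4
 A  0  1  2  2  3  4  4  4  5  5  5
 G  0  1  2  2  3  4  5  5  5  6  6
 G  0  1  2  2  3  4  5  6  6  6  6

4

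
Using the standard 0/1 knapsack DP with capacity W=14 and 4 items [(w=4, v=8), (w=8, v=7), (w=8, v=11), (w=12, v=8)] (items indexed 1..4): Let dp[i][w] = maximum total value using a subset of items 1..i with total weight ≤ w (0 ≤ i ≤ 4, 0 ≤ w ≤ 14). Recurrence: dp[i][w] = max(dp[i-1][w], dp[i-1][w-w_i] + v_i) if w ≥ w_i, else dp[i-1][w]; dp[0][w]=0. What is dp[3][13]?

19

i\w   0   1   2   3   4   5   6   7   8   9  10  11  12  13  14
  0   0   0   0   0   0   0   0   0   0   0   0   0   0   0   0
  1   0   0   0   0   8   8   8   8   8   8   8   8   8   8   8
  2   0   0   0   0   8   8   8   8   8   8   8   8  15  15  15
  3   0   0   0   0   8   8   8   8  11  11  11  11  19  19  19
  4   0   0   0   0   8   8   8   8  11  11  11  11  19  19  19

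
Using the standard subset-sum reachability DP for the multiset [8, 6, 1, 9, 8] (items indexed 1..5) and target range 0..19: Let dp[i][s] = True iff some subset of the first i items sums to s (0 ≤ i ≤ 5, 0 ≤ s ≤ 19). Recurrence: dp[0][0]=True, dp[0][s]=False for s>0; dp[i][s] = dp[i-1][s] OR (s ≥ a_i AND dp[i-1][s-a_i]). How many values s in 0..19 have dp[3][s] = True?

i\s   0   1   2   3   4   5   6   7   8   9  10  11  12  13  14  15  16  17  18  19
  0   T   F   F   F   F   F   F   F   F   F   F   F   F   F   F   F   F   F   F   F
  1   T   F   F   F   F   F   F   F   T   F   F   F   F   F   F   F   F   F   F   F
  2   T   F   F   F   F   F   T   F   T   F   F   F   F   F   T   F   F   F   F   F
  3   T   T   F   F   F   F   T   T   T   T   F   F   F   F   T   T   F   F   F   F
  4   T   T   F   F   F   F   T   T   T   T   T   F   F   F   T   T   T   T   T   F
  5   T   T   F   F   F   F   T   T   T   T   T   F   F   F   T   T   T   T   T   F

8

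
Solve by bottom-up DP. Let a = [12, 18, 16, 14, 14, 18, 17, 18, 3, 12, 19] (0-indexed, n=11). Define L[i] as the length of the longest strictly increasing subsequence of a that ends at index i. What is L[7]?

   i    0    1    2    3    4    5    6    7    8    9   10
a[i]   12   18   16   14   14   18   17   18    3   12   19
L[i]    1    2    2    2    2    3    3    4    1    2    5

4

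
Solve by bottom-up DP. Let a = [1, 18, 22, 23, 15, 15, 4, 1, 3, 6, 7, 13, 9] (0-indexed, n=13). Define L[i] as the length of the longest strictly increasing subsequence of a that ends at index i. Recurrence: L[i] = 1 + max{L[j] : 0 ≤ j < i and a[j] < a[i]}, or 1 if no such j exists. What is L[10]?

   i    0    1    2    3    4    5    6    7    8    9   10   11   12
a[i]    1   18   22   23   15   15    4    1    3    6    7   13    9
L[i]    1    2    3    4    2    2    2    1    2    3    4    5    5

4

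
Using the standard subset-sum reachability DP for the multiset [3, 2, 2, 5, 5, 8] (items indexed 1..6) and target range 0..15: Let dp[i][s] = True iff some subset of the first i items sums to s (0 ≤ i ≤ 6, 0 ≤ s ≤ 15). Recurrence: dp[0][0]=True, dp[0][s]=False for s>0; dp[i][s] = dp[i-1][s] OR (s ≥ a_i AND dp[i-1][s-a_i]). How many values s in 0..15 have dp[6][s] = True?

i\s   0   1   2   3   4   5   6   7   8   9  10  11  12  13  14  15
  0   T   F   F   F   F   F   F   F   F   F   F   F   F   F   F   F
  1   T   F   F   T   F   F   F   F   F   F   F   F   F   F   F   F
  2   T   F   T   T   F   T   F   F   F   F   F   F   F   F   F   F
  3   T   F   T   T   T   T   F   T   F   F   F   F   F   F   F   F
  4   T   F   T   T   T   T   F   T   T   T   T   F   T   F   F   F
  5   T   F   T   T   T   T   F   T   T   T   T   F   T   T   T   T
  6   T   F   T   T   T   T   F   T   T   T   T   T   T   T   T   T

14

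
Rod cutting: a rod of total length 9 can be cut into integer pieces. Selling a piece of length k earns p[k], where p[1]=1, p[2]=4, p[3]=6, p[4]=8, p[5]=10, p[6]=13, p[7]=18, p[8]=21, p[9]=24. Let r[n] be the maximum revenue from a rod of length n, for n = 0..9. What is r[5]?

   n    0    1    2    3    4    5    6    7    8    9
r[n]    0    1    4    6    8   10   13   18   21   24

10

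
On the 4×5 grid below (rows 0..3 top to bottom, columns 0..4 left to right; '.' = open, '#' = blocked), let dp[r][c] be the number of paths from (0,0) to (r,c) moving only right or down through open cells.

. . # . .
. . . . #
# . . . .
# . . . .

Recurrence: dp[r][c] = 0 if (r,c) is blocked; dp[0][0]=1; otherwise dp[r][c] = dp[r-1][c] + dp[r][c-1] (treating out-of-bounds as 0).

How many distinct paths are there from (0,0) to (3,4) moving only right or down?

18

r\c   0   1   2   3   4
  0   1   1   0   0   0
  1   1   2   2   2   0
  2   0   2   4   6   6
  3   0   2   6  12  18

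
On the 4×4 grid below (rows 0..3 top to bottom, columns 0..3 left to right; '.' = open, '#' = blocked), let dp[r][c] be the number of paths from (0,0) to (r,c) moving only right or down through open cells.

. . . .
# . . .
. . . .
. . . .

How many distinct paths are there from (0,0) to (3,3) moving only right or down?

10

r\c   0   1   2   3
  0   1   1   1   1
  1   0   1   2   3
  2   0   1   3   6
  3   0   1   4  10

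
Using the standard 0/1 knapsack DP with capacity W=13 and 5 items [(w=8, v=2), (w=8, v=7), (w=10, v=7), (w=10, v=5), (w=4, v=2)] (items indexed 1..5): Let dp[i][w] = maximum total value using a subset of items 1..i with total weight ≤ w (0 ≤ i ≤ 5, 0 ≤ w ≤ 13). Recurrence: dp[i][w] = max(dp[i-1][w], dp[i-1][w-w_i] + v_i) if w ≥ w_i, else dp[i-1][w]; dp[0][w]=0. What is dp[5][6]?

2

i\w   0   1   2   3   4   5   6   7   8   9  10  11  12  13
  0   0   0   0   0   0   0   0   0   0   0   0   0   0   0
  1   0   0   0   0   0   0   0   0   2   2   2   2   2   2
  2   0   0   0   0   0   0   0   0   7   7   7   7   7   7
  3   0   0   0   0   0   0   0   0   7   7   7   7   7   7
  4   0   0   0   0   0   0   0   0   7   7   7   7   7   7
  5   0   0   0   0   2   2   2   2   7   7   7   7   9   9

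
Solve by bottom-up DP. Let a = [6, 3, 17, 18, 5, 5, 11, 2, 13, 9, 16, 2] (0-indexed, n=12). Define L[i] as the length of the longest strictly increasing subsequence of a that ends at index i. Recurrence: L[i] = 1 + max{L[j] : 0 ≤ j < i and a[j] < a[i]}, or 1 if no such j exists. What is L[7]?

   i    0    1    2    3    4    5    6    7    8    9   10   11
a[i]    6    3   17   18    5    5   11    2   13    9   16    2
L[i]    1    1    2    3    2    2    3    1    4    3    5    1

1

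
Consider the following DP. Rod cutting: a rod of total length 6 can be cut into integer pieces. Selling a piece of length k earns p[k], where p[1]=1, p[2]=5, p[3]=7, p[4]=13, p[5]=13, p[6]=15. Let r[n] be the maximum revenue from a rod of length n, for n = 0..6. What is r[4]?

13

   n    0    1    2    3    4    5    6
r[n]    0    1    5    7   13   14   18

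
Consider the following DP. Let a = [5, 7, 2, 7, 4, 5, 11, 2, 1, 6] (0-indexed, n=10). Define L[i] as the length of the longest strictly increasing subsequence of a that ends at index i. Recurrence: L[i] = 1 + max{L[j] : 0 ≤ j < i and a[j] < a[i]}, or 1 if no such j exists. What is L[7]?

   i    0    1    2    3    4    5    6    7    8    9
a[i]    5    7    2    7    4    5   11    2    1    6
L[i]    1    2    1    2    2    3    4    1    1    4

1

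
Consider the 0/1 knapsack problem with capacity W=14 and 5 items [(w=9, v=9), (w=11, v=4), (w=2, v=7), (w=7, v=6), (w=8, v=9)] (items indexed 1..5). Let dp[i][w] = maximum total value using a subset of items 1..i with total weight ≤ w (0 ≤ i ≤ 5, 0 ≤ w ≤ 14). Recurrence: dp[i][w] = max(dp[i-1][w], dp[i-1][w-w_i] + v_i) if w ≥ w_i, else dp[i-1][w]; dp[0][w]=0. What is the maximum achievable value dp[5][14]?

16

i\w   0   1   2   3   4   5   6   7   8   9  10  11  12  13  14
  0   0   0   0   0   0   0   0   0   0   0   0   0   0   0   0
  1   0   0   0   0   0   0   0   0   0   9   9   9   9   9   9
  2   0   0   0   0   0   0   0   0   0   9   9   9   9   9   9
  3   0   0   7   7   7   7   7   7   7   9   9  16  16  16  16
  4   0   0   7   7   7   7   7   7   7  13  13  16  16  16  16
  5   0   0   7   7   7   7   7   7   9  13  16  16  16  16  16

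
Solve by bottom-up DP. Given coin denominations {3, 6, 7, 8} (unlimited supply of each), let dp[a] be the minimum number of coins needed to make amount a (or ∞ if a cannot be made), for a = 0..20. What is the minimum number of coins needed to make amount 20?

 a  0  1  2  3  4  5  6  7  8  9 10 11 12 13 14 15 16 17 18 19 20
dp  0  -  -  1  -  -  1  1  1  2  2  2  2  2  2  2  2  3  3  3  3
(- denotes ∞ / unreachable)

3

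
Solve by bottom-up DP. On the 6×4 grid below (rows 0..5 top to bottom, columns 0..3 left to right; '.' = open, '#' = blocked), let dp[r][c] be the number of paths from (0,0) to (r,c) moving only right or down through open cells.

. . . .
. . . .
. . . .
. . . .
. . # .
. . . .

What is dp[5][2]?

r\c   0   1   2   3
  0   1   1   1   1
  1   1   2   3   4
  2   1   3   6  10
  3   1   4  10  20
  4   1   5   0  20
  5   1   6   6  26

6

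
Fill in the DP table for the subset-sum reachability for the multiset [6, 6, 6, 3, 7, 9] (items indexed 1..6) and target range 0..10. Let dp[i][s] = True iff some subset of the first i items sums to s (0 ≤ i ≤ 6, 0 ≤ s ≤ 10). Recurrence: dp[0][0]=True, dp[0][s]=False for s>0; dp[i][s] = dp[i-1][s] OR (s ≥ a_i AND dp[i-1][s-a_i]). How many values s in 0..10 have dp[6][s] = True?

6

i\s   0   1   2   3   4   5   6   7   8   9  10
  0   T   F   F   F   F   F   F   F   F   F   F
  1   T   F   F   F   F   F   T   F   F   F   F
  2   T   F   F   F   F   F   T   F   F   F   F
  3   T   F   F   F   F   F   T   F   F   F   F
  4   T   F   F   T   F   F   T   F   F   T   F
  5   T   F   F   T   F   F   T   T   F   T   T
  6   T   F   F   T   F   F   T   T   F   T   T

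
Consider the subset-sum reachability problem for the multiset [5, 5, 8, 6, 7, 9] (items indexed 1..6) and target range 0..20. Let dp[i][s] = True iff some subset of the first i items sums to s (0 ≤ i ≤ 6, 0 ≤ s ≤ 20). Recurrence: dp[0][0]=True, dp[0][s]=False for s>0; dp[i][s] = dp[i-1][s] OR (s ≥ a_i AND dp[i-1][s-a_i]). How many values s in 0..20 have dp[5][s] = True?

i\s   0   1   2   3   4   5   6   7   8   9  10  11  12  13  14  15  16  17  18  19  20
  0   T   F   F   F   F   F   F   F   F   F   F   F   F   F   F   F   F   F   F   F   F
  1   T   F   F   F   F   T   F   F   F   F   F   F   F   F   F   F   F   F   F   F   F
  2   T   F   F   F   F   T   F   F   F   F   T   F   F   F   F   F   F   F   F   F   F
  3   T   F   F   F   F   T   F   F   T   F   T   F   F   T   F   F   F   F   T   F   F
  4   T   F   F   F   F   T   T   F   T   F   T   T   F   T   T   F   T   F   T   T   F
  5   T   F   F   F   F   T   T   T   T   F   T   T   T   T   T   T   T   T   T   T   T
  6   T   F   F   F   F   T   T   T   T   T   T   T   T   T   T   T   T   T   T   T   T

16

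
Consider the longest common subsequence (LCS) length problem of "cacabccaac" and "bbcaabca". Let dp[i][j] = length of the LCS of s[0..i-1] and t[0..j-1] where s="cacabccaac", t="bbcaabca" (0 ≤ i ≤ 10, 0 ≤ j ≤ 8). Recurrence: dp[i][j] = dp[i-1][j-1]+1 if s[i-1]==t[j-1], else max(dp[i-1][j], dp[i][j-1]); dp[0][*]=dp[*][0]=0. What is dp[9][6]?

4

   ''  b  b  c  a  a  b  c  a
''  0  0  0  0  0  0  0  0  0
 c  0  0  0  1  1  1  1  1  1
 a  0  0  0  1  2  2  2  2  2
 c  0  0  0  1  2  2  2  3  3
 a  0  0  0  1  2  3  3  3  4
 b  0  1  1  1  2  3  4  4  4
 c  0  1  1  2  2  3  4  5  5
 c  0  1  1  2  2  3  4  5  5
 a  0  1  1  2  3  3  4  5  6
 a  0  1  1  2  3  4  4  5  6
 c  0  1  1  2  3  4  4  5  6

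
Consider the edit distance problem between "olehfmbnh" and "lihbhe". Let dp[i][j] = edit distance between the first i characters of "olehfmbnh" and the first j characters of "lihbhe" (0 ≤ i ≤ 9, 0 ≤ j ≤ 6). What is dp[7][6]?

5

   ''  l  i  h  b  h  e
''  0  1  2  3  4  5  6
 o  1  1  2  3  4  5  6
 l  2  1  2  3  4  5  6
 e  3  2  2  3  4  5  5
 h  4  3  3  2  3  4  5
 f  5  4  4  3  3  4  5
 m  6  5  5  4  4  4  5
 b  7  6  6  5  4  5  5
 n  8  7  7  6  5  5  6
 h  9  8  8  7  6  5  6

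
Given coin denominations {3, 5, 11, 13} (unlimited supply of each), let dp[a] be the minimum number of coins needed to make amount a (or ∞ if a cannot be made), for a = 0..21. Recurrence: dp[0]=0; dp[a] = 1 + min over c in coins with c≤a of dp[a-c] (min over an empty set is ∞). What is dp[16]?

 a  0  1  2  3  4  5  6  7  8  9 10 11 12 13 14 15 16 17 18 19 20 21
dp  0  -  -  1  -  1  2  -  2  3  2  1  4  1  2  3  2  3  2  3  4  3
(- denotes ∞ / unreachable)

2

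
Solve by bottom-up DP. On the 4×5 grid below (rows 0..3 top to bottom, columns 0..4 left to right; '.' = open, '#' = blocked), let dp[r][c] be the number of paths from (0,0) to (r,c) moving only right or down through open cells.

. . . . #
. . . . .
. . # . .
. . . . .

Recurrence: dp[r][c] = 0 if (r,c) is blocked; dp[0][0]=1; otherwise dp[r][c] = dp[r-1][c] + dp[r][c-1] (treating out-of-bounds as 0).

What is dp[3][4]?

16

r\c   0   1   2   3   4
  0   1   1   1   1   0
  1   1   2   3   4   4
  2   1   3   0   4   8
  3   1   4   4   8  16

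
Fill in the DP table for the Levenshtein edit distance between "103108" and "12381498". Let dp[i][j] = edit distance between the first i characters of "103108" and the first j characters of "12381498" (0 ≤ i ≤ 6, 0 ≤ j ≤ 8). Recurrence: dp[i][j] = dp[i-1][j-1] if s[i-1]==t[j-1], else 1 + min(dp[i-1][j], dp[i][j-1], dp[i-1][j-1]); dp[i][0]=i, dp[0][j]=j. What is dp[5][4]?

3

   ''  1  2  3  8  1  4  9  8
''  0  1  2  3  4  5  6  7  8
 1  1  0  1  2  3  4  5  6  7
 0  2  1  1  2  3  4  5  6  7
 3  3  2  2  1  2  3  4  5  6
 1  4  3  3  2  2  2  3  4  5
 0  5  4  4  3  3  3  3  4  5
 8  6  5  5  4  3  4  4  4  4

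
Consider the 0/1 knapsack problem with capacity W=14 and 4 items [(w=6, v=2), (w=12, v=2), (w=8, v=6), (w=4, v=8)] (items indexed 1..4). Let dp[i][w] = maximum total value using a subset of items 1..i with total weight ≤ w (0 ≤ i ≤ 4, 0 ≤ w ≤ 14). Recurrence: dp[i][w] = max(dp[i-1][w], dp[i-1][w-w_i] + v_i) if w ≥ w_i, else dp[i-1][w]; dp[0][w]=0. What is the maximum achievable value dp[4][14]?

i\w   0   1   2   3   4   5   6   7   8   9  10  11  12  13  14
  0   0   0   0   0   0   0   0   0   0   0   0   0   0   0   0
  1   0   0   0   0   0   0   2   2   2   2   2   2   2   2   2
  2   0   0   0   0   0   0   2   2   2   2   2   2   2   2   2
  3   0   0   0   0   0   0   2   2   6   6   6   6   6   6   8
  4   0   0   0   0   8   8   8   8   8   8  10  10  14  14  14

14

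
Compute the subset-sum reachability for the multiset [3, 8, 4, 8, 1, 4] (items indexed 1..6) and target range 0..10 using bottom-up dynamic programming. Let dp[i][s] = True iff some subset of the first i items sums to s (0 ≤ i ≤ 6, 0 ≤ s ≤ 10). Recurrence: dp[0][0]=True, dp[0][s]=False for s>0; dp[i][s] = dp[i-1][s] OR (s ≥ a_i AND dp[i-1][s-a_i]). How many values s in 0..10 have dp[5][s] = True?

8

i\s   0   1   2   3   4   5   6   7   8   9  10
  0   T   F   F   F   F   F   F   F   F   F   F
  1   T   F   F   T   F   F   F   F   F   F   F
  2   T   F   F   T   F   F   F   F   T   F   F
  3   T   F   F   T   T   F   F   T   T   F   F
  4   T   F   F   T   T   F   F   T   T   F   F
  5   T   T   F   T   T   T   F   T   T   T   F
  6   T   T   F   T   T   T   F   T   T   T   F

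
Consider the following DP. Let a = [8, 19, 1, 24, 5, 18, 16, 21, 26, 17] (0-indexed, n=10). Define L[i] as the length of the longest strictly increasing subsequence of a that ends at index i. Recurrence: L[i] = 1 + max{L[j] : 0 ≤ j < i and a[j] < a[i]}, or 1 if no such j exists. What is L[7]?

   i    0    1    2    3    4    5    6    7    8    9
a[i]    8   19    1   24    5   18   16   21   26   17
L[i]    1    2    1    3    2    3    3    4    5    4

4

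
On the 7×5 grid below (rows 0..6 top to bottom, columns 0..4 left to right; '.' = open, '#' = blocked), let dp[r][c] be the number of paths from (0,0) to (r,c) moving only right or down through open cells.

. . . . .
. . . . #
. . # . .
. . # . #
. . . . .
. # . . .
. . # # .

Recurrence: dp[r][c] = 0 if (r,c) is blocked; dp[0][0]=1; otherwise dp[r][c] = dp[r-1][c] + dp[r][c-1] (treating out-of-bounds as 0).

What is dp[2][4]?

4

r\c   0   1   2   3   4
  0   1   1   1   1   1
  1   1   2   3   4   0
  2   1   3   0   4   4
  3   1   4   0   4   0
  4   1   5   5   9   9
  5   1   0   5  14  23
  6   1   1   0   0  23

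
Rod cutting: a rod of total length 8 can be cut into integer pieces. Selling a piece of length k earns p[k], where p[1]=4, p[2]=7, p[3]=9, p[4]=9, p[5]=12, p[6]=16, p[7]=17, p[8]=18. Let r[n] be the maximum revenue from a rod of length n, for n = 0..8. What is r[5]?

20

   n    0    1    2    3    4    5    6    7    8
r[n]    0    4    8   12   16   20   24   28   32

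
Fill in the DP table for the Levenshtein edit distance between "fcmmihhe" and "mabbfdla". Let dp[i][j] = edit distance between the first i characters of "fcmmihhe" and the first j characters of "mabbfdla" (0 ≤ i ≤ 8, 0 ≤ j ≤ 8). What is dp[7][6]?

   ''  m  a  b  b  f  d  l  a
''  0  1  2  3  4  5  6  7  8
 f  1  1  2  3  4  4  5  6  7
 c  2  2  2  3  4  5  5  6  7
 m  3  2  3  3  4  5  6  6  7
 m  4  3  3  4  4  5  6  7  7
 i  5  4  4  4  5  5  6  7  8
 h  6  5  5  5  5  6  6  7  8
 h  7  6  6  6  6  6  7  7  8
 e  8  7  7  7  7  7  7  8  8

7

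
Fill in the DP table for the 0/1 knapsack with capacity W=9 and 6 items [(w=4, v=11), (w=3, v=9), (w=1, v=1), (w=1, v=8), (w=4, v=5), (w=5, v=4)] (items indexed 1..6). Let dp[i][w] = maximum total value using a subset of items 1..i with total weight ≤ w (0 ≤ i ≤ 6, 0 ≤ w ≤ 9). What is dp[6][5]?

i\w   0   1   2   3   4   5   6   7   8   9
  0   0   0   0   0   0   0   0   0   0   0
  1   0   0   0   0  11  11  11  11  11  11
  2   0   0   0   9  11  11  11  20  20  20
  3   0   1   1   9  11  12  12  20  21  21
  4   0   8   9   9  17  19  20  20  28  29
  5   0   8   9   9  17  19  20  20  28  29
  6   0   8   9   9  17  19  20  20  28  29

19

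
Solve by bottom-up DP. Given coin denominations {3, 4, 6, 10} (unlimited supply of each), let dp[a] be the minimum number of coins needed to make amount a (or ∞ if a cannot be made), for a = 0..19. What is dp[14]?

2

 a  0  1  2  3  4  5  6  7  8  9 10 11 12 13 14 15 16 17 18 19
dp  0  -  -  1  1  -  1  2  2  2  1  3  2  2  2  3  2  3  3  3
(- denotes ∞ / unreachable)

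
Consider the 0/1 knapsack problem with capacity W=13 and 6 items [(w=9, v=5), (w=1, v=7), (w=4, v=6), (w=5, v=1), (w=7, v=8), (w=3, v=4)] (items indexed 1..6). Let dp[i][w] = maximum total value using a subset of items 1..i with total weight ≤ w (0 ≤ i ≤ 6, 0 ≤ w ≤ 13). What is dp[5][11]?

15

i\w   0   1   2   3   4   5   6   7   8   9  10  11  12  13
  0   0   0   0   0   0   0   0   0   0   0   0   0   0   0
  1   0   0   0   0   0   0   0   0   0   5   5   5   5   5
  2   0   7   7   7   7   7   7   7   7   7  12  12  12  12
  3   0   7   7   7   7  13  13  13  13  13  13  13  13  13
  4   0   7   7   7   7  13  13  13  13  13  14  14  14  14
  5   0   7   7   7   7  13  13  13  15  15  15  15  21  21
  6   0   7   7   7  11  13  13  13  17  17  17  19  21  21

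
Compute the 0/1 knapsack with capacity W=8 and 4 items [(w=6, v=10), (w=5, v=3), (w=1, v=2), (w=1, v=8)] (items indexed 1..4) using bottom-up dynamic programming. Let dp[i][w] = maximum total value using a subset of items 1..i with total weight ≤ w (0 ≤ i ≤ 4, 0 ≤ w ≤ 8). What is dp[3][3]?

2

i\w   0   1   2   3   4   5   6   7   8
  0   0   0   0   0   0   0   0   0   0
  1   0   0   0   0   0   0  10  10  10
  2   0   0   0   0   0   3  10  10  10
  3   0   2   2   2   2   3  10  12  12
  4   0   8  10  10  10  10  11  18  20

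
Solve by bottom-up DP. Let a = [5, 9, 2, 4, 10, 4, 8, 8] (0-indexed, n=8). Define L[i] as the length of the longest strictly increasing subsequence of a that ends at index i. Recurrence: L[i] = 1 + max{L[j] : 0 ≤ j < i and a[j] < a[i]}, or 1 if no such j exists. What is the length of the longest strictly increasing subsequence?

   i    0    1    2    3    4    5    6    7
a[i]    5    9    2    4   10    4    8    8
L[i]    1    2    1    2    3    2    3    3

3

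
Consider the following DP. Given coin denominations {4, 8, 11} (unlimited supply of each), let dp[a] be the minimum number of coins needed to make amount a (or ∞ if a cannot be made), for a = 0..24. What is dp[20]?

 a  0  1  2  3  4  5  6  7  8  9 10 11 12 13 14 15 16 17 18 19 20 21 22 23 24
dp  0  -  -  -  1  -  -  -  1  -  -  1  2  -  -  2  2  -  -  2  3  -  2  3  3
(- denotes ∞ / unreachable)

3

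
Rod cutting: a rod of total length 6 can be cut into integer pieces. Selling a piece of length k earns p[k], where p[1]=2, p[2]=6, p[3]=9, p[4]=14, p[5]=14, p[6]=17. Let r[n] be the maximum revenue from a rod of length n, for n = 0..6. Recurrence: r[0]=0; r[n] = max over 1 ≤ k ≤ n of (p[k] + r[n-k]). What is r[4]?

   n    0    1    2    3    4    5    6
r[n]    0    2    6    9   14   16   20

14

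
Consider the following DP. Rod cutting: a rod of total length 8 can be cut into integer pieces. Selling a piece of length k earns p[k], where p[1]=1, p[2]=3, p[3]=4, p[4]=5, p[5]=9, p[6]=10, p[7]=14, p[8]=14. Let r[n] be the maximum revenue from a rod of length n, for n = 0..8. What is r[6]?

   n    0    1    2    3    4    5    6    7    8
r[n]    0    1    3    4    6    9   10   14   15

10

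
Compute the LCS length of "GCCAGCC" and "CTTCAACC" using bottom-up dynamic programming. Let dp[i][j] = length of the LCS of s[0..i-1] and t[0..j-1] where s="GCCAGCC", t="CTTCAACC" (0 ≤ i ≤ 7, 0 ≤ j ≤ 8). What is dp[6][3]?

1

   ''  C  T  T  C  A  A  C  C
''  0  0  0  0  0  0  0  0  0
 G  0  0  0  0  0  0  0  0  0
 C  0  1  1  1  1  1  1  1  1
 C  0  1  1  1  2  2  2  2  2
 A  0  1  1  1  2  3  3  3  3
 G  0  1  1  1  2  3  3  3  3
 C  0  1  1  1  2  3  3  4  4
 C  0  1  1  1  2  3  3  4  5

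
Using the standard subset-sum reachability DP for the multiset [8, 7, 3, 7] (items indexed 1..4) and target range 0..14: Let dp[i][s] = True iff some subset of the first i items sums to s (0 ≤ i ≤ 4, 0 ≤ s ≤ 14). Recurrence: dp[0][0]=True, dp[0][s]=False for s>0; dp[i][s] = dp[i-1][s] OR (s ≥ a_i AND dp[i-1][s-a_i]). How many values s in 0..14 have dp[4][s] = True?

i\s   0   1   2   3   4   5   6   7   8   9  10  11  12  13  14
  0   T   F   F   F   F   F   F   F   F   F   F   F   F   F   F
  1   T   F   F   F   F   F   F   F   T   F   F   F   F   F   F
  2   T   F   F   F   F   F   F   T   T   F   F   F   F   F   F
  3   T   F   F   T   F   F   F   T   T   F   T   T   F   F   F
  4   T   F   F   T   F   F   F   T   T   F   T   T   F   F   T

7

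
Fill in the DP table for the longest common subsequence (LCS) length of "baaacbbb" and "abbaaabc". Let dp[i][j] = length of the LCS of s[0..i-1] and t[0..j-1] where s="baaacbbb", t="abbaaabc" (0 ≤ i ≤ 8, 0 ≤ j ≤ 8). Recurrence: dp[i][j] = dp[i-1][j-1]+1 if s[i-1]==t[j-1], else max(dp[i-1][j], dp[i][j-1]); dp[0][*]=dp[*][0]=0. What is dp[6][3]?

   ''  a  b  b  a  a  a  b  c
''  0  0  0  0  0  0  0  0  0
 b  0  0  1  1  1  1  1  1  1
 a  0  1  1  1  2  2  2  2  2
 a  0  1  1  1  2  3  3  3  3
 a  0  1  1  1  2  3  4  4  4
 c  0  1  1  1  2  3  4  4  5
 b  0  1  2  2  2  3  4  5  5
 b  0  1  2  3  3  3  4  5  5
 b  0  1  2  3  3  3  4  5  5

2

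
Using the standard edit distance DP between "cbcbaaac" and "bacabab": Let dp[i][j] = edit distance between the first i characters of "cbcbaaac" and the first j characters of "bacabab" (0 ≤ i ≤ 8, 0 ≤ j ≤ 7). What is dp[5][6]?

   ''  b  a  c  a  b  a  b
''  0  1  2  3  4  5  6  7
 c  1  1  2  2  3  4  5  6
 b  2  1  2  3  3  3  4  5
 c  3  2  2  2  3  4  4  5
 b  4  3  3  3  3  3  4  4
 a  5  4  3  4  3  4  3  4
 a  6  5  4  4  4  4  4  4
 a  7  6  5  5  4  5  4  5
 c  8  7  6  5  5  5  5  5

3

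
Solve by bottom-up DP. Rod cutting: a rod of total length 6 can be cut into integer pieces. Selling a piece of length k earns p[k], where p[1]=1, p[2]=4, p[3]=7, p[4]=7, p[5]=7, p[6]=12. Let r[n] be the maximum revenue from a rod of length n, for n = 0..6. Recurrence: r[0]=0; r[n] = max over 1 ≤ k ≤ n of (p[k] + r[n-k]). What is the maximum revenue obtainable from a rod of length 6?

14

   n    0    1    2    3    4    5    6
r[n]    0    1    4    7    8   11   14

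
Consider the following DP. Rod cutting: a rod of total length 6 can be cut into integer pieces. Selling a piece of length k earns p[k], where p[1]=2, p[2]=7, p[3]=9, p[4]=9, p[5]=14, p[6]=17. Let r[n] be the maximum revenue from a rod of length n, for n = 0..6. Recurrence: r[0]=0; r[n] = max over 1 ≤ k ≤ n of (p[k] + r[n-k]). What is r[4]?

   n    0    1    2    3    4    5    6
r[n]    0    2    7    9   14   16   21

14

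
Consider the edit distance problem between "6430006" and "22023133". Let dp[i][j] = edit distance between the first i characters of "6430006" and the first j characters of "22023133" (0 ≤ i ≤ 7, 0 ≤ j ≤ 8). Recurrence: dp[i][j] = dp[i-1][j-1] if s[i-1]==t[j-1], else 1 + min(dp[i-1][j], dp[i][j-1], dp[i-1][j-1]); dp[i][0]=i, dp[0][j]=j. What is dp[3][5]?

   ''  2  2  0  2  3  1  3  3
''  0  1  2  3  4  5  6  7  8
 6  1  1  2  3  4  5  6  7  8
 4  2  2  2  3  4  5  6  7  8
 3  3  3  3  3  4  4  5  6  7
 0  4  4  4  3  4  5  5  6  7
 0  5  5  5  4  4  5  6  6  7
 0  6  6  6  5  5  5  6  7  7
 6  7  7  7  6  6  6  6  7  8

4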